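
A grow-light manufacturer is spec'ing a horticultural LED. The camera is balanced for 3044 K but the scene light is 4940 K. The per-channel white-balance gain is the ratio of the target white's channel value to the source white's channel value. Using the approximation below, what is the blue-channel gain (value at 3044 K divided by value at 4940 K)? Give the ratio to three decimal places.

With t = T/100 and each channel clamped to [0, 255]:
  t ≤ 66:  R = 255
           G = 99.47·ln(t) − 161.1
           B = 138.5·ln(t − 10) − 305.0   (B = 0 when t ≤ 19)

0.554

At 4940 K (t = 49.4):
  B = 138.5·ln(49.4 − 10) − 305.0 = 138.5·ln 39.4 − 305.0 = 138.5·3.6738 − 305.0 = 203.817.
At 3044 K (t = 30.44):
  B = 138.5·ln(30.44 − 10) − 305.0 = 138.5·ln 20.44 − 305.0 = 138.5·3.0175 − 305.0 = 112.923.
Gain = 112.923 / 203.817 = 0.5540 → 0.554.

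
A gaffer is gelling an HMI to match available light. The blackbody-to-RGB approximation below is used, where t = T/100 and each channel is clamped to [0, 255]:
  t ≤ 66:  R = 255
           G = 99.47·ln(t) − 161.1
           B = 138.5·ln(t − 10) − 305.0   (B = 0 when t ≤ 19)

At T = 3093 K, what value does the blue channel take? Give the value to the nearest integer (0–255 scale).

116

t = 3093/100 = 30.93; the t ≤ 66 branch applies.
B = 138.5·ln(30.93 − 10) − 305.0 = 138.5·ln 20.93 − 305.0 = 138.5·3.0412 − 305.0 = 116.204.
Rounded: 116.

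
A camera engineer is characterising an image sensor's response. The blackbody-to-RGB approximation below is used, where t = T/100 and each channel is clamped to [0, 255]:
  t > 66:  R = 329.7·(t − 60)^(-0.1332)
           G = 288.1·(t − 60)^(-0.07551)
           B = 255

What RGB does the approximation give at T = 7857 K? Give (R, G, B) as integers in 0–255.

t = 7857/100 = 78.57; the t > 66 branch applies.
R = 329.7·(78.57 − 60)^(-0.1332) = 329.7·18.57^(-0.1332) = 329.7·0.67763 = 223.415.
G = 288.1·(78.57 − 60)^(-0.07551) = 288.1·18.57^(-0.07551) = 288.1·0.80203 = 231.066.
B = 255 by definition for t > 66.
Rounded: (223, 231, 255).

(223, 231, 255)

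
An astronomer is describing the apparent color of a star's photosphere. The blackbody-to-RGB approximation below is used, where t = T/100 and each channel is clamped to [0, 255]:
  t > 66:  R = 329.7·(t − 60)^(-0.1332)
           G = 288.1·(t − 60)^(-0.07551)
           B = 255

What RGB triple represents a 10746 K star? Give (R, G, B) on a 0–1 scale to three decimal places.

t = 10746/100 = 107.46; the t > 66 branch applies.
R = 329.7·(107.46 − 60)^(-0.1332) = 329.7·47.46^(-0.1332) = 329.7·0.59802 = 197.166.
G = 288.1·(107.46 − 60)^(-0.07551) = 288.1·47.46^(-0.07551) = 288.1·0.74717 = 215.260.
B = 255 by definition for t > 66.
Dividing each by 255: (0.7732, 0.8442, 1.0000) → (0.773, 0.844, 1.000).

(0.773, 0.844, 1.000)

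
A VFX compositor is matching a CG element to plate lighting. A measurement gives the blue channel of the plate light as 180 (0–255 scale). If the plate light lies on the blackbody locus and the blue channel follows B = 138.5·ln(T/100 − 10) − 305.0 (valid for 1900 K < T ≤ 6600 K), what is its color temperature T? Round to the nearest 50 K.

4300 K

ln(t − 10) = (180 + 305.0) / 138.5 = 3.5018.
t − 10 = e^3.5018 = 33.175, so t = 43.175.
T = 100·t = 4318 K → 4300 K to the nearest 50 K.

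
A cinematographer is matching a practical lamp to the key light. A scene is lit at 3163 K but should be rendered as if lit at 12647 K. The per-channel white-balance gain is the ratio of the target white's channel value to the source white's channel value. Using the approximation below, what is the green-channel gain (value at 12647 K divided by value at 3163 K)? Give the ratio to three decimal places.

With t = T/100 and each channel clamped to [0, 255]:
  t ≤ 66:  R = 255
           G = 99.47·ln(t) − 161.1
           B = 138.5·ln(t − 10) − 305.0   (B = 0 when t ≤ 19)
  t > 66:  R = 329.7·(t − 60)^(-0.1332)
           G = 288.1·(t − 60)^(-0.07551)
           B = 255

At 3163 K (t = 31.63):
  G = 99.47·ln 31.63 − 161.1 = 99.47·3.4541 − 161.1 = 182.480.
At 12647 K (t = 126.47):
  G = 288.1·(126.47 − 60)^(-0.07551) = 288.1·66.47^(-0.07551) = 288.1·0.72841 = 209.854.
Gain = 209.854 / 182.480 = 1.1500 → 1.150.

1.150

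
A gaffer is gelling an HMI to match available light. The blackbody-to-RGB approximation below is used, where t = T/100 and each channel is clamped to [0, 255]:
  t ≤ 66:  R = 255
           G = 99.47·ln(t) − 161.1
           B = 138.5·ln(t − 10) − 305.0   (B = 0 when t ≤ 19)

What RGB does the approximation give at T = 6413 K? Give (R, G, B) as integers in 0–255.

(255, 253, 248)

t = 6413/100 = 64.13; the t ≤ 66 branch applies.
R = 255 by definition for t ≤ 66.
G = 99.47·ln 64.13 − 161.1 = 99.47·4.1609 − 161.1 = 252.786.
B = 138.5·ln(64.13 − 10) − 305.0 = 138.5·ln 54.13 − 305.0 = 138.5·3.9914 − 305.0 = 247.807.
Rounded: (255, 253, 248).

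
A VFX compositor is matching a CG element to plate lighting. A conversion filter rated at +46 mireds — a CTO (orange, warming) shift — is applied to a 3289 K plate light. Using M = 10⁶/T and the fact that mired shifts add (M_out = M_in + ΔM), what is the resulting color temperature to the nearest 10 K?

2860 K

M_in = 10⁶/3289 = 304.04 mireds.
M_out = 304.04 + (+46) = 350.04 mireds.
T_out = 10⁶/350.04 = 2856.8 K → 2860 K.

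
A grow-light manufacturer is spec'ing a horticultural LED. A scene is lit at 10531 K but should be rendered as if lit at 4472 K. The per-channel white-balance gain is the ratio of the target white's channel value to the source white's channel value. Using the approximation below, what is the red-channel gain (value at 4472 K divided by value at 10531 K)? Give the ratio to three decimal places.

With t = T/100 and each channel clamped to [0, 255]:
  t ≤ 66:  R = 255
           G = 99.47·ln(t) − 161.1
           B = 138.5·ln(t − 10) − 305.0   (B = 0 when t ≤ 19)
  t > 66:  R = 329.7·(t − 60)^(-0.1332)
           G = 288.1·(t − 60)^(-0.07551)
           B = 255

1.285

At 10531 K (t = 105.31):
  R = 329.7·(105.31 − 60)^(-0.1332) = 329.7·45.31^(-0.1332) = 329.7·0.60172 = 198.387.
At 4472 K (t = 44.72):
  R = 255 by definition for t ≤ 66.
Gain = 255.000 / 198.387 = 1.2854 → 1.285.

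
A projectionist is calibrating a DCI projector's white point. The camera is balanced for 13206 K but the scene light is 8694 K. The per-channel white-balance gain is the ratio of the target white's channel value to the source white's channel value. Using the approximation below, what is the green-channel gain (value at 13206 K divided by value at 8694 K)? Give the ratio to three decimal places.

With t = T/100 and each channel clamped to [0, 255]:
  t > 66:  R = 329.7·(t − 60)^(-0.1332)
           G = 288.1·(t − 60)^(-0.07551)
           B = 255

At 8694 K (t = 86.94):
  G = 288.1·(86.94 − 60)^(-0.07551) = 288.1·26.94^(-0.07551) = 288.1·0.77981 = 224.664.
At 13206 K (t = 132.06):
  G = 288.1·(132.06 − 60)^(-0.07551) = 288.1·72.06^(-0.07551) = 288.1·0.72398 = 208.578.
Gain = 208.578 / 224.664 = 0.9284 → 0.928.

0.928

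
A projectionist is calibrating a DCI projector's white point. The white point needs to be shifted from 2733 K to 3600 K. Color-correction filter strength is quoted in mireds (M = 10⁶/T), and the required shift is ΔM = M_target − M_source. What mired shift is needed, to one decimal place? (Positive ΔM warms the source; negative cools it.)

-88.1 mireds

M_source = 10⁶/2733 = 365.898; M_target = 10⁶/3600 = 277.778.
ΔM = 277.778 − 365.898 = -88.121 → -88.1 mireds, a cooling shift.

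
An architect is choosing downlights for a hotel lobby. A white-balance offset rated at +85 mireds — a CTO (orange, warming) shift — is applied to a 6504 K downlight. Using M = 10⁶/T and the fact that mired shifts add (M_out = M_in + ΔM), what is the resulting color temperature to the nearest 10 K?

M_in = 10⁶/6504 = 153.75 mireds.
M_out = 153.75 + (+85) = 238.75 mireds.
T_out = 10⁶/238.75 = 4188.5 K → 4190 K.

4190 K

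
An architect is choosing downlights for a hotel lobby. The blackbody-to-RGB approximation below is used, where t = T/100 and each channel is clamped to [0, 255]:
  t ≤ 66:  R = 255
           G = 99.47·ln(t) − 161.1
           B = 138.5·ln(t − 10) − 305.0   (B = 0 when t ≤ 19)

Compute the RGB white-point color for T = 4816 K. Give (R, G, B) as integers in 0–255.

(255, 224, 199)

t = 4816/100 = 48.16; the t ≤ 66 branch applies.
R = 255 by definition for t ≤ 66.
G = 99.47·ln 48.16 − 161.1 = 99.47·3.8745 − 161.1 = 224.299.
B = 138.5·ln(48.16 − 10) − 305.0 = 138.5·ln 38.16 − 305.0 = 138.5·3.6418 − 305.0 = 199.388.
Rounded: (255, 224, 199).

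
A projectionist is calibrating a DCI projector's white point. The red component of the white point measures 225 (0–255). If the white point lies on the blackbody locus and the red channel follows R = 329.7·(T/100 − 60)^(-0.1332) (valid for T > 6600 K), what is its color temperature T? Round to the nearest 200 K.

7800 K

(t − 60)^(-0.1332) = 225/329.7 = 0.68244.
t − 60 = 0.68244^(1/-0.1332) = 0.68244^(-7.508) = 17.610, so t = 77.610.
T = 100·t = 7761 K → 7800 K to the nearest 200 K.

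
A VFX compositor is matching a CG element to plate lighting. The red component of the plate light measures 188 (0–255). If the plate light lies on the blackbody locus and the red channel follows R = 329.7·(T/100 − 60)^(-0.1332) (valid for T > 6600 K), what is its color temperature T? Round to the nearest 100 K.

(t − 60)^(-0.1332) = 188/329.7 = 0.57022.
t − 60 = 0.57022^(1/-0.1332) = 0.57022^(-7.508) = 67.848, so t = 127.848.
T = 100·t = 12785 K → 12800 K to the nearest 100 K.

12800 K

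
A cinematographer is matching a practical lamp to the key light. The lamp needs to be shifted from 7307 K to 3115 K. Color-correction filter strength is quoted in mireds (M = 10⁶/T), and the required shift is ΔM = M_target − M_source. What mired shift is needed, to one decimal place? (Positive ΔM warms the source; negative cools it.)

+184.2 mireds

M_source = 10⁶/7307 = 136.855; M_target = 10⁶/3115 = 321.027.
ΔM = 321.027 − 136.855 = 184.172 → +184.2 mireds, a warming shift.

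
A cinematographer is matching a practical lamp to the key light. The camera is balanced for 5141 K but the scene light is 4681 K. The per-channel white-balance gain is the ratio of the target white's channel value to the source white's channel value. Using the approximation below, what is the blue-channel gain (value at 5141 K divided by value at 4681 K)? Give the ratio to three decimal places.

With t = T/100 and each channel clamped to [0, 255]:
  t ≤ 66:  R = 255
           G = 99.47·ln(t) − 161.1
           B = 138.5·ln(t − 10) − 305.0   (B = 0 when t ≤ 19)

1.084

At 4681 K (t = 46.81):
  B = 138.5·ln(46.81 − 10) − 305.0 = 138.5·ln 36.81 − 305.0 = 138.5·3.6058 − 305.0 = 194.399.
At 5141 K (t = 51.41):
  B = 138.5·ln(51.41 − 10) − 305.0 = 138.5·ln 41.41 − 305.0 = 138.5·3.7235 − 305.0 = 210.708.
Gain = 210.708 / 194.399 = 1.0839 → 1.084.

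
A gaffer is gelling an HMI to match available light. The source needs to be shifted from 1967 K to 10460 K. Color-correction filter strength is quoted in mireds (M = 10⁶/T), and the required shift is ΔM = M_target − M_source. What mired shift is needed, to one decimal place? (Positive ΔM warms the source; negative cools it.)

-412.8 mireds

M_source = 10⁶/1967 = 508.388; M_target = 10⁶/10460 = 95.602.
ΔM = 95.602 − 508.388 = -412.786 → -412.8 mireds, a cooling shift.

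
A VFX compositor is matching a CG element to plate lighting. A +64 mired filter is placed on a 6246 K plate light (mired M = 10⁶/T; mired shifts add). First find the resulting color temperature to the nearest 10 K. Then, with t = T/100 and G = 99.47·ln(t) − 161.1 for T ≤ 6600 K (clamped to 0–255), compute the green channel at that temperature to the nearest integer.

217

M_in = 10⁶/6246 = 160.10; M_out = 160.10 + (+64) = 224.10.
T_out = 10⁶/224.10 = 4462.2 K → 4460 K; t = 44.6.
G = 99.47·ln 44.6 − 161.1 = 99.47·3.7977 − 161.1 = 216.661.
Rounded: 217.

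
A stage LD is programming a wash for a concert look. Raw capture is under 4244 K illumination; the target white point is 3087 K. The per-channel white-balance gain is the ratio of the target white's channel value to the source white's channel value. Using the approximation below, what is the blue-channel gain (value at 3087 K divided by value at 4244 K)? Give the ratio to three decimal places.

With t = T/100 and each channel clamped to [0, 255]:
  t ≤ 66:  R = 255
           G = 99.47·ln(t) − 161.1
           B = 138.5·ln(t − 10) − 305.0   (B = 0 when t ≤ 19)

At 4244 K (t = 42.44):
  B = 138.5·ln(42.44 − 10) − 305.0 = 138.5·ln 32.44 − 305.0 = 138.5·3.4794 − 305.0 = 176.896.
At 3087 K (t = 30.87):
  B = 138.5·ln(30.87 − 10) − 305.0 = 138.5·ln 20.87 − 305.0 = 138.5·3.0383 − 305.0 = 115.806.
Gain = 115.806 / 176.896 = 0.6547 → 0.655.

0.655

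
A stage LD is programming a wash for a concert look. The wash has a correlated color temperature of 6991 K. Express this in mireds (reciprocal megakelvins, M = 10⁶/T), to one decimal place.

143.0 mireds

M = 10⁶ / 6991 = 143.041 → 143.0 mireds.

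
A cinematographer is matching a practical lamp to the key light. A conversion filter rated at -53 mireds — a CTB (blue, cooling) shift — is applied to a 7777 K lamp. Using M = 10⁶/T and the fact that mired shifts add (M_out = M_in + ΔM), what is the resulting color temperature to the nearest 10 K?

13230 K

M_in = 10⁶/7777 = 128.58 mireds.
M_out = 128.58 + (-53) = 75.58 mireds.
T_out = 10⁶/75.58 = 13230.3 K → 13230 K.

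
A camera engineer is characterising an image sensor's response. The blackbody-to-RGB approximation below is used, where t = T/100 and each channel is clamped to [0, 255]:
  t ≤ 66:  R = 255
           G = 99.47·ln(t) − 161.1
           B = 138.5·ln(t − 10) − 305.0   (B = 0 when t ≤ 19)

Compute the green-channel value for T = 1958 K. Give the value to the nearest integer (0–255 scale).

135

t = 1958/100 = 19.58; the t ≤ 66 branch applies.
G = 99.47·ln 19.58 − 161.1 = 99.47·2.9745 − 161.1 = 134.774.
Rounded: 135.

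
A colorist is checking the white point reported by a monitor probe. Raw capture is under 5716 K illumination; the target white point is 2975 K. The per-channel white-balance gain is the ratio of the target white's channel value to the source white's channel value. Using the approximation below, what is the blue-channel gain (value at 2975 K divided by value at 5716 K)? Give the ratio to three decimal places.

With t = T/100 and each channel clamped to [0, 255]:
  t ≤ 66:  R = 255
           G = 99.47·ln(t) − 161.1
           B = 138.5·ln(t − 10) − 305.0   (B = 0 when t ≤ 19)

At 5716 K (t = 57.16):
  B = 138.5·ln(57.16 − 10) − 305.0 = 138.5·ln 47.16 − 305.0 = 138.5·3.8535 − 305.0 = 228.716.
At 2975 K (t = 29.75):
  B = 138.5·ln(29.75 − 10) − 305.0 = 138.5·ln 19.75 − 305.0 = 138.5·2.9832 − 305.0 = 108.167.
Gain = 108.167 / 228.716 = 0.4729 → 0.473.

0.473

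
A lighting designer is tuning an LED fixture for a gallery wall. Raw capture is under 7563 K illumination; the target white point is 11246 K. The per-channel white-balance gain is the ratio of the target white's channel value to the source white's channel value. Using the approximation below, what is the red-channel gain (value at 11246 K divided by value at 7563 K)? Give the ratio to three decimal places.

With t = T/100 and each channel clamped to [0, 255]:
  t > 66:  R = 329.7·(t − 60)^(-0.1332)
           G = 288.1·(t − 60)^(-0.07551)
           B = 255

0.851

At 7563 K (t = 75.63):
  R = 329.7·(75.63 − 60)^(-0.1332) = 329.7·15.63^(-0.1332) = 329.7·0.69337 = 228.604.
At 11246 K (t = 112.46):
  R = 329.7·(112.46 − 60)^(-0.1332) = 329.7·52.46^(-0.1332) = 329.7·0.59009 = 194.553.
Gain = 194.553 / 228.604 = 0.8510 → 0.851.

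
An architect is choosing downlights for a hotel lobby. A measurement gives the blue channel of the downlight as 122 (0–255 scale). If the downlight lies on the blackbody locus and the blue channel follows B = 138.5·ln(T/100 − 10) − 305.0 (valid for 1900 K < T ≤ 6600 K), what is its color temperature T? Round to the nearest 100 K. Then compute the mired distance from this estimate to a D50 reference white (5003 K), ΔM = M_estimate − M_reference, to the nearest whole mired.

ln(t − 10) = (122 + 305.0) / 138.5 = 3.0830.
t − 10 = e^3.0830 = 21.824, so t = 31.824.
T = 100·t = 3182 K → 3200 K to the nearest 100 K.
M_estimate = 10⁶/3200 = 312.50; M_reference = 10⁶/5003 = 199.88.
ΔM = 312.50 − 199.88 = 112.62 → +113 mireds.

+113 mireds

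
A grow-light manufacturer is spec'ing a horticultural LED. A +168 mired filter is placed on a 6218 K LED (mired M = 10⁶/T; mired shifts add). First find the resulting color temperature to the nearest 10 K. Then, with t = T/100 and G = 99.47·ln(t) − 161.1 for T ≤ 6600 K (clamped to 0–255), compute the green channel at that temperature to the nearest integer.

179

M_in = 10⁶/6218 = 160.82; M_out = 160.82 + (+168) = 328.82.
T_out = 10⁶/328.82 = 3041.1 K → 3040 K; t = 30.4.
G = 99.47·ln 30.4 − 161.1 = 99.47·3.4144 − 161.1 = 178.535.
Rounded: 179.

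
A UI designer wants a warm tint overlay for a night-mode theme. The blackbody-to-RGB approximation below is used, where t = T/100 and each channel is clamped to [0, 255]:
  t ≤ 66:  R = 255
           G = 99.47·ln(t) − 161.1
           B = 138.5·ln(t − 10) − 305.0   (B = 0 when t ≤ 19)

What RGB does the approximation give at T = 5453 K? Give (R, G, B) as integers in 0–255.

t = 5453/100 = 54.53; the t ≤ 66 branch applies.
R = 255 by definition for t ≤ 66.
G = 99.47·ln 54.53 − 161.1 = 99.47·3.9988 − 161.1 = 236.656.
B = 138.5·ln(54.53 − 10) − 305.0 = 138.5·ln 44.53 − 305.0 = 138.5·3.7962 − 305.0 = 220.769.
Rounded: (255, 237, 221).

(255, 237, 221)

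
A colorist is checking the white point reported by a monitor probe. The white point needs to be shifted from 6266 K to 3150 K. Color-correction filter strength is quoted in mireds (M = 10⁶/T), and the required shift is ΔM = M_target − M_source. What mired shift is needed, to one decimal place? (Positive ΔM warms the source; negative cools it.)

+157.9 mireds

M_source = 10⁶/6266 = 159.591; M_target = 10⁶/3150 = 317.460.
ΔM = 317.460 − 159.591 = 157.869 → +157.9 mireds, a warming shift.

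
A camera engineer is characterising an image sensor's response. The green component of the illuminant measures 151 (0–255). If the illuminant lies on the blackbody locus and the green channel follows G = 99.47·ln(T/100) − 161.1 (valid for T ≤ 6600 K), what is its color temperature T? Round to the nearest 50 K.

ln t = (151 + 161.1) / 99.47 = 3.1376.
t = e^3.1376 = 23.049.
T = 100·t = 2305 K → 2300 K to the nearest 50 K.

2300 K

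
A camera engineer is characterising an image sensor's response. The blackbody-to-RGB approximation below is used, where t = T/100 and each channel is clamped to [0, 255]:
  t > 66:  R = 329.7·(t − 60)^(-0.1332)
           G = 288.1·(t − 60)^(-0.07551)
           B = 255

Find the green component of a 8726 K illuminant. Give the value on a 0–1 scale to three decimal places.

t = 8726/100 = 87.26; the t > 66 branch applies.
G = 288.1·(87.26 − 60)^(-0.07551) = 288.1·27.26^(-0.07551) = 288.1·0.77912 = 224.464.
On a 0–1 scale: 224.464/255 = 0.8803 → 0.880.

0.880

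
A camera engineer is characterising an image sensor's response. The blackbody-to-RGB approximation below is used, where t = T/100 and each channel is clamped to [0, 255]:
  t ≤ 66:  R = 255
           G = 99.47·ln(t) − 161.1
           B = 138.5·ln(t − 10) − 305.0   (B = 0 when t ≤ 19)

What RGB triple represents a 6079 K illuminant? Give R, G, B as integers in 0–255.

t = 6079/100 = 60.79; the t ≤ 66 branch applies.
R = 255 by definition for t ≤ 66.
G = 99.47·ln 60.79 − 161.1 = 99.47·4.1074 − 161.1 = 247.466.
B = 138.5·ln(60.79 − 10) − 305.0 = 138.5·ln 50.79 − 305.0 = 138.5·3.9277 − 305.0 = 238.986.
Rounded: (255, 247, 239).

R=255, G=247, B=239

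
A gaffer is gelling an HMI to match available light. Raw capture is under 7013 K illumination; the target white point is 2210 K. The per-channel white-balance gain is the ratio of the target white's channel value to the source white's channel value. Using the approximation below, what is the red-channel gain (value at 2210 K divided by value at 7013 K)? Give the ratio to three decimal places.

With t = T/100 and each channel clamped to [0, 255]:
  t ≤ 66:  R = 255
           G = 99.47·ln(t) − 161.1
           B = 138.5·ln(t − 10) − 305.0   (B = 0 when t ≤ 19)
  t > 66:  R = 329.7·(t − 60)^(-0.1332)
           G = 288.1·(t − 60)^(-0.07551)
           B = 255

1.053

At 7013 K (t = 70.13):
  R = 329.7·(70.13 − 60)^(-0.1332) = 329.7·10.13^(-0.1332) = 329.7·0.73460 = 242.199.
At 2210 K (t = 22.1):
  R = 255 by definition for t ≤ 66.
Gain = 255.000 / 242.199 = 1.0529 → 1.053.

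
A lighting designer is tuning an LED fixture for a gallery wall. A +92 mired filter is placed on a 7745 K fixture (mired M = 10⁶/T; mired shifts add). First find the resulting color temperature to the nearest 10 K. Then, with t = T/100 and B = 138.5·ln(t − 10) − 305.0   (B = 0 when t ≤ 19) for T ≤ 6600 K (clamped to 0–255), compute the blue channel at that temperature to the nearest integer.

M_in = 10⁶/7745 = 129.12; M_out = 129.12 + (+92) = 221.12.
T_out = 10⁶/221.12 = 4522.5 K → 4520 K; t = 45.2.
B = 138.5·ln(45.2 − 10) − 305.0 = 138.5·ln 35.2 − 305.0 = 138.5·3.5610 − 305.0 = 188.205.
Rounded: 188.

188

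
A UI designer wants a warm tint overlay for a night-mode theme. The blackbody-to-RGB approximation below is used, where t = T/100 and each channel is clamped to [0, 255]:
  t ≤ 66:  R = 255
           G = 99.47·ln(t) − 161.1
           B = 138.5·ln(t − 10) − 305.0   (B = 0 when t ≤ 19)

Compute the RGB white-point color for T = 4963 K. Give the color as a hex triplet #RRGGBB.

#FFE3CD

t = 4963/100 = 49.63; the t ≤ 66 branch applies.
R = 255 by definition for t ≤ 66.
G = 99.47·ln 49.63 − 161.1 = 99.47·3.9046 − 161.1 = 227.290.
B = 138.5·ln(49.63 − 10) − 305.0 = 138.5·ln 39.63 − 305.0 = 138.5·3.6796 − 305.0 = 204.623.
Rounded: (255, 227, 205).
In hex: #FFE3CD.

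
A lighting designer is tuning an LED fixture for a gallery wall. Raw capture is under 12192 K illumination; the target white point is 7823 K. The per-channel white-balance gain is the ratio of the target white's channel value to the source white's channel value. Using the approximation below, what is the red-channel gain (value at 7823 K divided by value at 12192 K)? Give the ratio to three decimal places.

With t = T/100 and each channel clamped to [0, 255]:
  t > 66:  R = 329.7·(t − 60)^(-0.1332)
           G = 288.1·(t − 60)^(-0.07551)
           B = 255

At 12192 K (t = 121.92):
  R = 329.7·(121.92 − 60)^(-0.1332) = 329.7·61.92^(-0.1332) = 329.7·0.57720 = 190.304.
At 7823 K (t = 78.23):
  R = 329.7·(78.23 − 60)^(-0.1332) = 329.7·18.23^(-0.1332) = 329.7·0.67930 = 223.966.
Gain = 223.966 / 190.304 = 1.1769 → 1.177.

1.177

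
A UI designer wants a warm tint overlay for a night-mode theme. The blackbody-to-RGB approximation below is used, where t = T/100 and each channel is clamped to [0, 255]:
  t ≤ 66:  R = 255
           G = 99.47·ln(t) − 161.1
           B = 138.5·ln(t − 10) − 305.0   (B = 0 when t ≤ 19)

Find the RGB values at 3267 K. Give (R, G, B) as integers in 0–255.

t = 3267/100 = 32.67; the t ≤ 66 branch applies.
R = 255 by definition for t ≤ 66.
G = 99.47·ln 32.67 − 161.1 = 99.47·3.4865 − 161.1 = 185.698.
B = 138.5·ln(32.67 − 10) − 305.0 = 138.5·ln 22.67 − 305.0 = 138.5·3.1210 − 305.0 = 127.264.
Rounded: (255, 186, 127).

(255, 186, 127)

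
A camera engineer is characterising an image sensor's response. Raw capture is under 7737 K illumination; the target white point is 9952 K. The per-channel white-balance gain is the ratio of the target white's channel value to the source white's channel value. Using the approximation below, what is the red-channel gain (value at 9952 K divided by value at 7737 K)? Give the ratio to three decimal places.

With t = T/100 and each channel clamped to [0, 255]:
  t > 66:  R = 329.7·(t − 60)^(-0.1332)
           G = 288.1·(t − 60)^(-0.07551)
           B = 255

At 7737 K (t = 77.37):
  R = 329.7·(77.37 − 60)^(-0.1332) = 329.7·17.37^(-0.1332) = 329.7·0.68369 = 225.412.
At 9952 K (t = 99.52):
  R = 329.7·(99.52 − 60)^(-0.1332) = 329.7·39.52^(-0.1332) = 329.7·0.61278 = 202.033.
Gain = 202.033 / 225.412 = 0.8963 → 0.896.

0.896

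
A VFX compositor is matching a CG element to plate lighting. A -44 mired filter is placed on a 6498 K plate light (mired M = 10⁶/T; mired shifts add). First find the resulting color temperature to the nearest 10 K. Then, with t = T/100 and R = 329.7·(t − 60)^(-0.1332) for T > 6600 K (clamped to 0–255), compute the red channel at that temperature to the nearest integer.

209

M_in = 10⁶/6498 = 153.89; M_out = 153.89 + (-44) = 109.89.
T_out = 10⁶/109.89 = 9099.7 K → 9100 K; t = 91.
R = 329.7·(91 − 60)^(-0.1332) = 329.7·31^(-0.1332) = 329.7·0.63292 = 208.675.
Rounded: 209.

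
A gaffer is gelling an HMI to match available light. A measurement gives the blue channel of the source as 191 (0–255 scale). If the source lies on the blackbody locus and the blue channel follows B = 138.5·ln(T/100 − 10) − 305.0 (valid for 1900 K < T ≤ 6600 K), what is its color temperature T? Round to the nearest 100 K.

ln(t − 10) = (191 + 305.0) / 138.5 = 3.5812.
t − 10 = e^3.5812 = 35.918, so t = 45.918.
T = 100·t = 4592 K → 4600 K to the nearest 100 K.

4600 K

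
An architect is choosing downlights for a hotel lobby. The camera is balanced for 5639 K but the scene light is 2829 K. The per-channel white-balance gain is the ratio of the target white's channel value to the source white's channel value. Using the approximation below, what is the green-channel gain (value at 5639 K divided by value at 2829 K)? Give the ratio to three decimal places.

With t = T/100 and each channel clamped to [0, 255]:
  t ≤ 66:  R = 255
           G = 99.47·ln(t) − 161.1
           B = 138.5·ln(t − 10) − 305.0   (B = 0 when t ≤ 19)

1.400

At 2829 K (t = 28.29):
  G = 99.47·ln 28.29 − 161.1 = 99.47·3.3425 − 161.1 = 171.379.
At 5639 K (t = 56.39):
  G = 99.47·ln 56.39 − 161.1 = 99.47·4.0323 − 161.1 = 239.992.
Gain = 239.992 / 171.379 = 1.4004 → 1.400.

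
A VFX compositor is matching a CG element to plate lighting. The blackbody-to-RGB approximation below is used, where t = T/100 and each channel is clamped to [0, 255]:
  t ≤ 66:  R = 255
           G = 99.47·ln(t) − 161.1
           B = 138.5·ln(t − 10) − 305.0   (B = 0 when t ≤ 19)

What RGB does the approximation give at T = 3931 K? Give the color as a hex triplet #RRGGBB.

t = 3931/100 = 39.31; the t ≤ 66 branch applies.
R = 255 by definition for t ≤ 66.
G = 99.47·ln 39.31 − 161.1 = 99.47·3.6715 − 161.1 = 204.102.
B = 138.5·ln(39.31 − 10) − 305.0 = 138.5·ln 29.31 − 305.0 = 138.5·3.3779 − 305.0 = 162.843.
Rounded: (255, 204, 163).
In hex: #FFCCA3.

#FFCCA3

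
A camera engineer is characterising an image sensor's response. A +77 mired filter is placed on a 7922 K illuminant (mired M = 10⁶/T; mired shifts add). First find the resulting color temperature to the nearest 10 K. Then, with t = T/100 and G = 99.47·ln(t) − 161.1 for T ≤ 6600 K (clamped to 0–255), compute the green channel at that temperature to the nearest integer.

M_in = 10⁶/7922 = 126.23; M_out = 126.23 + (+77) = 203.23.
T_out = 10⁶/203.23 = 4920.5 K → 4920 K; t = 49.2.
G = 99.47·ln 49.2 − 161.1 = 99.47·3.8959 − 161.1 = 226.425.
Rounded: 226.

226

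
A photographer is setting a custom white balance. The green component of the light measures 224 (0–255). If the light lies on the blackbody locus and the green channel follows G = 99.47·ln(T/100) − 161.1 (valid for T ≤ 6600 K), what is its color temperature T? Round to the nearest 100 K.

ln t = (224 + 161.1) / 99.47 = 3.8715.
t = e^3.8715 = 48.015.
T = 100·t = 4802 K → 4800 K to the nearest 100 K.

4800 K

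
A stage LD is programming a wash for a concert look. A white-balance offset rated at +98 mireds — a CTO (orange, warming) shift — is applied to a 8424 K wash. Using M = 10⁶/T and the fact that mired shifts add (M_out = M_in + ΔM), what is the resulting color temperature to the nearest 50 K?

M_in = 10⁶/8424 = 118.71 mireds.
M_out = 118.71 + (+98) = 216.71 mireds.
T_out = 10⁶/216.71 = 4614.5 K → 4600 K.

4600 K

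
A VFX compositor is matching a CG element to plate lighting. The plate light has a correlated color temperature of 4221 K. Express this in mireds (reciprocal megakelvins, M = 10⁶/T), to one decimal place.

236.9 mireds

M = 10⁶ / 4221 = 236.911 → 236.9 mireds.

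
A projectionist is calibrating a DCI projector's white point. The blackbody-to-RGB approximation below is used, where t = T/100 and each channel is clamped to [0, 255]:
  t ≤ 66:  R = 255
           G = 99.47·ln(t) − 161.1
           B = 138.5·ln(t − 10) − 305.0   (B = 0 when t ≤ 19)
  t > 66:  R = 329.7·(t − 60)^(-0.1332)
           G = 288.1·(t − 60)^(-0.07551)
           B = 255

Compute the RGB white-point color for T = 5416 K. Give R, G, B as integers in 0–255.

t = 5416/100 = 54.16; the t ≤ 66 branch applies.
R = 255 by definition for t ≤ 66.
G = 99.47·ln 54.16 − 161.1 = 99.47·3.9919 − 161.1 = 235.979.
B = 138.5·ln(54.16 − 10) − 305.0 = 138.5·ln 44.16 − 305.0 = 138.5·3.7878 − 305.0 = 219.613.
Rounded: (255, 236, 220).

R=255, G=236, B=220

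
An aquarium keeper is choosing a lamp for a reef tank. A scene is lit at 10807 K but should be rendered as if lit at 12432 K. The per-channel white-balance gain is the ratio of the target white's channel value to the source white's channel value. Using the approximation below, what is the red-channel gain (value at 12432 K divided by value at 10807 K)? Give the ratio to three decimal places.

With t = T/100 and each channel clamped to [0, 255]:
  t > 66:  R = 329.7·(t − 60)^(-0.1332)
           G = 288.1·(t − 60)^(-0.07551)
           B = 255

0.962

At 10807 K (t = 108.07):
  R = 329.7·(108.07 − 60)^(-0.1332) = 329.7·48.07^(-0.1332) = 329.7·0.59700 = 196.831.
At 12432 K (t = 124.32):
  R = 329.7·(124.32 − 60)^(-0.1332) = 329.7·64.32^(-0.1332) = 329.7·0.57429 = 189.342.
Gain = 189.342 / 196.831 = 0.9620 → 0.962.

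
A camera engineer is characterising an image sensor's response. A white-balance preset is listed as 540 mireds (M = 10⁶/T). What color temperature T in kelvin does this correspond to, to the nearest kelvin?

T = 10⁶ / 540 = 1851.85 K → 1852 K.

1852 K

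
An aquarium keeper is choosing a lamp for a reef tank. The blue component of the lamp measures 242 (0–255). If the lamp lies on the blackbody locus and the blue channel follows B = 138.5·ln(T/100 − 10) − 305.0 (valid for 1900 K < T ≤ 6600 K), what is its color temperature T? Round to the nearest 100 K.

6200 K

ln(t − 10) = (242 + 305.0) / 138.5 = 3.9495.
t − 10 = e^3.9495 = 51.907, so t = 61.907.
T = 100·t = 6191 K → 6200 K to the nearest 100 K.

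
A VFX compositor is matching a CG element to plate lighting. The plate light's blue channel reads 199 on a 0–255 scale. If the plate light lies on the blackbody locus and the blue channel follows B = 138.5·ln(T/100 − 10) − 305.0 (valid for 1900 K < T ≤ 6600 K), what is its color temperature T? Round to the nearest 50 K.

ln(t − 10) = (199 + 305.0) / 138.5 = 3.6390.
t − 10 = e^3.6390 = 38.053, so t = 48.053.
T = 100·t = 4805 K → 4800 K to the nearest 50 K.

4800 K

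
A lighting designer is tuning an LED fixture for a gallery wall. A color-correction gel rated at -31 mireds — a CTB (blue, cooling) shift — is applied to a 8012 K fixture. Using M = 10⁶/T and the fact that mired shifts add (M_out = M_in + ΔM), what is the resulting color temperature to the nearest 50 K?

M_in = 10⁶/8012 = 124.81 mireds.
M_out = 124.81 + (-31) = 93.81 mireds.
T_out = 10⁶/93.81 = 10659.5 K → 10650 K.

10650 K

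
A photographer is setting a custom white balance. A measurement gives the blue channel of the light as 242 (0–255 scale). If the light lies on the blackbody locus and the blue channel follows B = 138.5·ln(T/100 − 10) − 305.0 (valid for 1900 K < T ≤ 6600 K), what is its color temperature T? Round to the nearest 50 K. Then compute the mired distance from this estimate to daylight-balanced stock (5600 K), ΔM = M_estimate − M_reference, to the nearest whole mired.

ln(t − 10) = (242 + 305.0) / 138.5 = 3.9495.
t − 10 = e^3.9495 = 51.907, so t = 61.907.
T = 100·t = 6191 K → 6200 K to the nearest 50 K.
M_estimate = 10⁶/6200 = 161.29; M_reference = 10⁶/5600 = 178.57.
ΔM = 161.29 − 178.57 = -17.28 → -17 mireds.

-17 mireds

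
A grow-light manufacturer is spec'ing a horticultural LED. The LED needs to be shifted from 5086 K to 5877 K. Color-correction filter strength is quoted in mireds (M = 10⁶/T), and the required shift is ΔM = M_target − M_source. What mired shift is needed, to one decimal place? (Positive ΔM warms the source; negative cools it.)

-26.5 mireds

M_source = 10⁶/5086 = 196.618; M_target = 10⁶/5877 = 170.155.
ΔM = 170.155 − 196.618 = -26.463 → -26.5 mireds, a cooling shift.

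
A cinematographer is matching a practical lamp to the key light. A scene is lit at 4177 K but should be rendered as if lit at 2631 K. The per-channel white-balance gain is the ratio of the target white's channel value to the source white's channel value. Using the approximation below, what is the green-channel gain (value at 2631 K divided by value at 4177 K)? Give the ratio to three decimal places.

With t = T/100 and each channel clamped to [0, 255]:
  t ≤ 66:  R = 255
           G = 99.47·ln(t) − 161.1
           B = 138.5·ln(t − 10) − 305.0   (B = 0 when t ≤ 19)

0.781

At 4177 K (t = 41.77):
  G = 99.47·ln 41.77 − 161.1 = 99.47·3.7322 − 161.1 = 210.140.
At 2631 K (t = 26.31):
  G = 99.47·ln 26.31 − 161.1 = 99.47·3.2699 − 161.1 = 164.162.
Gain = 164.162 / 210.140 = 0.7812 → 0.781.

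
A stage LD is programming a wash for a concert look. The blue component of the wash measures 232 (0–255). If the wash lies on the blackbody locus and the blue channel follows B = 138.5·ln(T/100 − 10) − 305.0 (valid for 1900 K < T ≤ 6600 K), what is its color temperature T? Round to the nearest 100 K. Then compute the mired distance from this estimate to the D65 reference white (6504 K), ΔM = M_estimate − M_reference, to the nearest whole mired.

ln(t − 10) = (232 + 305.0) / 138.5 = 3.8773.
t − 10 = e^3.8773 = 48.292, so t = 58.292.
T = 100·t = 5829 K → 5800 K to the nearest 100 K.
M_estimate = 10⁶/5800 = 172.41; M_reference = 10⁶/6504 = 153.75.
ΔM = 172.41 − 153.75 = 18.66 → +19 mireds.

+19 mireds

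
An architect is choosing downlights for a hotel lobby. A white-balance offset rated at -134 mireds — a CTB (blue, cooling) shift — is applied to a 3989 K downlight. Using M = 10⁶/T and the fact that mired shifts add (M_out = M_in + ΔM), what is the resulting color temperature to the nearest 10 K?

M_in = 10⁶/3989 = 250.69 mireds.
M_out = 250.69 + (-134) = 116.69 mireds.
T_out = 10⁶/116.69 = 8569.8 K → 8570 K.

8570 K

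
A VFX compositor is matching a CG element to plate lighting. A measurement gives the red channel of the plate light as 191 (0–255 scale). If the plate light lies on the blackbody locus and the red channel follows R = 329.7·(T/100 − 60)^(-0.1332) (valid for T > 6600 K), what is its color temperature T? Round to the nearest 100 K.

12000 K

(t − 60)^(-0.1332) = 191/329.7 = 0.57931.
t − 60 = 0.57931^(1/-0.1332) = 0.57931^(-7.508) = 60.245, so t = 120.245.
T = 100·t = 12025 K → 12000 K to the nearest 100 K.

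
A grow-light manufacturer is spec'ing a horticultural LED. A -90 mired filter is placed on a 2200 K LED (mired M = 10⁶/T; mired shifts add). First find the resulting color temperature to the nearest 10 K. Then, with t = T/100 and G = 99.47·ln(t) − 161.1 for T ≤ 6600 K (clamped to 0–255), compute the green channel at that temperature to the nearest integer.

M_in = 10⁶/2200 = 454.55; M_out = 454.55 + (-90) = 364.55.
T_out = 10⁶/364.55 = 2743.1 K → 2740 K; t = 27.4.
G = 99.47·ln 27.4 − 161.1 = 99.47·3.3105 − 161.1 = 168.200.
Rounded: 168.

168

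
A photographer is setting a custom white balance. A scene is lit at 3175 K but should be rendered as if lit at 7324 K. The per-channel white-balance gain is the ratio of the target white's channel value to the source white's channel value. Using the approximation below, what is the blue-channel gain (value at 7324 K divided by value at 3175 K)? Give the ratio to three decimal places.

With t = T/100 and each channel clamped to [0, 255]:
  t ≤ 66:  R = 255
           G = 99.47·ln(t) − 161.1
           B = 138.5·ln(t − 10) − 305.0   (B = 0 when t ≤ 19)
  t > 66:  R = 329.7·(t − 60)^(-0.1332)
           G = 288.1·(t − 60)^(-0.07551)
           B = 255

At 3175 K (t = 31.75):
  B = 138.5·ln(31.75 − 10) − 305.0 = 138.5·ln 21.75 − 305.0 = 138.5·3.0796 − 305.0 = 121.527.
At 7324 K (t = 73.24):
  B = 255 by definition for t > 66.
Gain = 255.000 / 121.527 = 2.0983 → 2.098.

2.098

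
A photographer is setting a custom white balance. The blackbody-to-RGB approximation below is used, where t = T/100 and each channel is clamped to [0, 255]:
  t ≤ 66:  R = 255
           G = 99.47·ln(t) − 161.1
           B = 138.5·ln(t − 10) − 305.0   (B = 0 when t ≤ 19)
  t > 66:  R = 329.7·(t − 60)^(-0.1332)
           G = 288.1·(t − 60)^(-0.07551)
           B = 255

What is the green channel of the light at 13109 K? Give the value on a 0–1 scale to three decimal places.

0.819

t = 13109/100 = 131.09; the t > 66 branch applies.
G = 288.1·(131.09 − 60)^(-0.07551) = 288.1·71.09^(-0.07551) = 288.1·0.72472 = 208.792.
On a 0–1 scale: 208.792/255 = 0.8188 → 0.819.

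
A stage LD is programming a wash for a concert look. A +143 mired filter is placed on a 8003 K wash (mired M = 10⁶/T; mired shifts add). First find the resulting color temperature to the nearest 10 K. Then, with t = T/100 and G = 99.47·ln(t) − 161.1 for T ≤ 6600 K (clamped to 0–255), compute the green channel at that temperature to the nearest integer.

199

M_in = 10⁶/8003 = 124.95; M_out = 124.95 + (+143) = 267.95.
T_out = 10⁶/267.95 = 3732.0 K → 3730 K; t = 37.3.
G = 99.47·ln 37.3 − 161.1 = 99.47·3.6190 − 161.1 = 198.881.
Rounded: 199.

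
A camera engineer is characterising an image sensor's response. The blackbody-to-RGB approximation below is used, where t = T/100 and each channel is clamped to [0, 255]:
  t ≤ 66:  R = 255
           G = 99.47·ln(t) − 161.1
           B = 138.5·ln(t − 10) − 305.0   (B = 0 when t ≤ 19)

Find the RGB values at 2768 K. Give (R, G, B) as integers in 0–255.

t = 2768/100 = 27.68; the t ≤ 66 branch applies.
R = 255 by definition for t ≤ 66.
G = 99.47·ln 27.68 − 161.1 = 99.47·3.3207 − 161.1 = 169.211.
B = 138.5·ln(27.68 − 10) − 305.0 = 138.5·ln 17.68 − 305.0 = 138.5·2.8724 − 305.0 = 92.832.
Rounded: (255, 169, 93).

(255, 169, 93)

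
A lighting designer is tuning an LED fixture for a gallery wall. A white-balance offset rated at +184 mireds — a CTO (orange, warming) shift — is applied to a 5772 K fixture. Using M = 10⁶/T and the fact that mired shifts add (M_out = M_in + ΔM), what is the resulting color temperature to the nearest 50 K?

2800 K

M_in = 10⁶/5772 = 173.25 mireds.
M_out = 173.25 + (+184) = 357.25 mireds.
T_out = 10⁶/357.25 = 2799.2 K → 2800 K.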